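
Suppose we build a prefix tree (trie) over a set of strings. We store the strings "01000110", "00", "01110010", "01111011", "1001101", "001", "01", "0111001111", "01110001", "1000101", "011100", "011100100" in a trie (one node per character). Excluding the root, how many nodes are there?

For each word, the new-node count is its length minus the longest prefix already in the trie:
  "01000110" → 8 new (0, 1, 0, 0, 0, 1, 1, 0)
  "00" → prefix "0" already present; 1 new (0)
  "01110010" → prefix "01" already present; 6 new (1, 1, 0, 0, 1, 0)
  "01111011" → prefix "0111" already present; 4 new (1, 0, 1, 1)
  "1001101" → 7 new (1, 0, 0, 1, 1, 0, 1)
  "001" → prefix "00" already present; 1 new (1)
  "01" → prefix "01" already present; 0 new (none)
  "0111001111" → prefix "0111001" already present; 3 new (1, 1, 1)
  "01110001" → prefix "011100" already present; 2 new (0, 1)
  "1000101" → prefix "100" already present; 4 new (0, 1, 0, 1)
  "011100" → prefix "011100" already present; 0 new (none)
  "011100100" → prefix "01110010" already present; 1 new (0)
Total nodes = 8 + 1 + 6 + 4 + 7 + 1 + 0 + 3 + 2 + 4 + 0 + 1 = 37

37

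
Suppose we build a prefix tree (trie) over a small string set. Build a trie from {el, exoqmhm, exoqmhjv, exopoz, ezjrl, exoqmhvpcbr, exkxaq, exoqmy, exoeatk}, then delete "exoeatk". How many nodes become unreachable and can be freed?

4

A node on "exoeatk"'s path can go only if nothing else ends at it or branches off below it.
The suffix "eatk" (4 nodes) is used only by "exoeatk"; the node for "exo" still has the child "q", so pruning stops there.
Nodes removed: 4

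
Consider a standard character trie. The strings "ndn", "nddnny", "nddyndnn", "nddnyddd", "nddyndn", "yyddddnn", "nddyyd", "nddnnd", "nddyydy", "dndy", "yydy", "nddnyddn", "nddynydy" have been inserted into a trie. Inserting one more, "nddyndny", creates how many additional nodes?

Walking "nddyndny" from the root, the first 7 characters ("nddyndn") follow existing edges; "y" is the first miss.
Each of the 1 remaining characters creates one node.

1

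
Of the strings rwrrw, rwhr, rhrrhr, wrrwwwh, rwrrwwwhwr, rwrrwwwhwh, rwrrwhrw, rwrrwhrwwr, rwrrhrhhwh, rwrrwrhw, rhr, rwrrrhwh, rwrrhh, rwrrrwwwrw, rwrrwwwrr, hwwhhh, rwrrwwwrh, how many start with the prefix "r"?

Filter for entries beginning with "r":
Words under "r": rhr, rhrrhr, rwhr, rwrrhh, rwrrhrhhwh, rwrrrhwh, rwrrrwwwrw, rwrrw, rwrrwhrw, rwrrwhrwwr, rwrrwrhw, rwrrwwwhwh, rwrrwwwhwr, rwrrwwwrh, rwrrwwwrr
Count: 15

15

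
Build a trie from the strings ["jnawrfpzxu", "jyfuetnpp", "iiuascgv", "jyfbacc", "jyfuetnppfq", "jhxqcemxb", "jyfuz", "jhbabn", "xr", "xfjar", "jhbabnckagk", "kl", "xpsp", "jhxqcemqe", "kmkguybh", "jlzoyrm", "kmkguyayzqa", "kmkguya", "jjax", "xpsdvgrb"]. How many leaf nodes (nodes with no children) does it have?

Leaves are exactly the stored words that no other stored word extends.
Those words: "iiuascgv", "jhbabnckagk", "jhxqcemqe", "jhxqcemxb", "jjax", "jlzoyrm", "jnawrfpzxu", "jyfbacc", "jyfuetnppfq", "jyfuz", "kl", "kmkguyayzqa", "kmkguybh", "xfjar", "xpsdvgrb", "xpsp", "xr"
Leaf count: 17

17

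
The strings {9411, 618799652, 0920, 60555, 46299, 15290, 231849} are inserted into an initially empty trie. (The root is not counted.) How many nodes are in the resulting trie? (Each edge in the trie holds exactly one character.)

For each word, the new-node count is its length minus the longest prefix already in the trie:
  "9411" → 4 new (9, 4, 1, 1)
  "618799652" → 9 new (6, 1, 8, 7, 9, 9, 6, 5, 2)
  "0920" → 4 new (0, 9, 2, 0)
  "60555" → prefix "6" already present; 4 new (0, 5, 5, 5)
  "46299" → 5 new (4, 6, 2, 9, 9)
  "15290" → 5 new (1, 5, 2, 9, 0)
  "231849" → 6 new (2, 3, 1, 8, 4, 9)
Total nodes = 4 + 9 + 4 + 4 + 5 + 5 + 6 = 37

37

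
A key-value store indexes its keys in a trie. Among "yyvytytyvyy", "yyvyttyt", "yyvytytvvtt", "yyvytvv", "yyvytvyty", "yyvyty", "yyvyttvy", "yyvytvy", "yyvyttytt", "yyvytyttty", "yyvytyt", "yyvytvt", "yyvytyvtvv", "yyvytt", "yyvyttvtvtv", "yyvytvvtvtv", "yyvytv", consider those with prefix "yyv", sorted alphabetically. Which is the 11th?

yyvytvyty

DFS of the "yyv" subtree visits, in order: "yyvytt", "yyvyttvtvtv", "yyvyttvy", "yyvyttyt", "yyvyttytt", "yyvytv", "yyvytvt", "yyvytvv", "yyvytvvtvtv", "yyvytvy", "yyvytvyty", "yyvyty", "yyvytyt", "yyvytyttty", "yyvytytvvtt", "yyvytytyvyy", "yyvytyvtvv"
Position 11: yyvytvyty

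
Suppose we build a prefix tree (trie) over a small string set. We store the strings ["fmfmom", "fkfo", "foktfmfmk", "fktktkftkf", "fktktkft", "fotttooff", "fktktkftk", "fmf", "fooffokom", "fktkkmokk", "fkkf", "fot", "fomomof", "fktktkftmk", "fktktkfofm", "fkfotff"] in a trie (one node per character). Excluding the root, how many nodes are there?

Insert word by word; a character creates a node only if that edge doesn't already exist:
  "fmfmom" → 6 new (f, m, f, m, o, m)
  "fkfo" → prefix "f" already present; 3 new (k, f, o)
  "foktfmfmk" → prefix "f" already present; 8 new (o, k, t, f, m, f, m, k)
  "fktktkftkf" → prefix "fk" already present; 8 new (t, k, t, k, f, t, k, f)
  "fktktkft" → prefix "fktktkft" already present; 0 new (none)
  "fotttooff" → prefix "fo" already present; 7 new (t, t, t, o, o, f, f)
  "fktktkftk" → prefix "fktktkftk" already present; 0 new (none)
  "fmf" → prefix "fmf" already present; 0 new (none)
  "fooffokom" → prefix "fo" already present; 7 new (o, f, f, o, k, o, m)
  "fktkkmokk" → prefix "fktk" already present; 5 new (k, m, o, k, k)
  "fkkf" → prefix "fk" already present; 2 new (k, f)
  "fot" → prefix "fot" already present; 0 new (none)
  "fomomof" → prefix "fo" already present; 5 new (m, o, m, o, f)
  "fktktkftmk" → prefix "fktktkft" already present; 2 new (m, k)
  "fktktkfofm" → prefix "fktktkf" already present; 3 new (o, f, m)
  "fkfotff" → prefix "fkfo" already present; 3 new (t, f, f)
Total nodes = 6 + 3 + 8 + 8 + 0 + 7 + 0 + 0 + 7 + 5 + 2 + 0 + 5 + 2 + 3 + 3 = 59

59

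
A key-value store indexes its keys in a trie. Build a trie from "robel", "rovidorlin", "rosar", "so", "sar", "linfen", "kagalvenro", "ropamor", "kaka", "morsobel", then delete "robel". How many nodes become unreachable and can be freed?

3

Walk "robel" from the leaf back toward the root, removing each node that no remaining word uses.
The suffix "bel" (3 nodes) is used only by "robel"; the node for "ro" still has the child "v", so pruning stops there.
Nodes removed: 3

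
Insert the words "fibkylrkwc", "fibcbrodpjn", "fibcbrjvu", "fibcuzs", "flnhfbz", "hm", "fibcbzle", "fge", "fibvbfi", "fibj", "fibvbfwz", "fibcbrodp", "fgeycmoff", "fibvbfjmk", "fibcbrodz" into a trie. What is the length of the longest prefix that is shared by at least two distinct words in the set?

Equivalently: take the maximum, over all pairs, of their longest common prefix length.
"fibcbrodp" and "fibcbrodpjn" agree on "fibcbrodp" (9 characters) before diverging; nothing deeper is shared.
Longest shared-prefix length: 9

9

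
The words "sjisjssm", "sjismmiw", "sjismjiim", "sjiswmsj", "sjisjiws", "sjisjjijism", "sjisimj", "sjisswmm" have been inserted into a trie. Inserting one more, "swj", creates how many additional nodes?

2

Walking "swj" from the root, the first 1 characters ("s") follow existing edges; "w" is the first miss.
So 3 − 1 = 2 new nodes.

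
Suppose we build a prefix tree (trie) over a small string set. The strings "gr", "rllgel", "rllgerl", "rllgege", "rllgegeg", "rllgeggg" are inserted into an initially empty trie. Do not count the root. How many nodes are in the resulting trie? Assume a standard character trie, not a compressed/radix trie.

15

Trie structure (* marks end of a word):
(root)
├─ g
│  └─ r *
└─ r
   └─ l
      └─ l
         └─ g
            └─ e
               ├─ g
               │  ├─ e *
               │  │  └─ g *
               │  └─ g
               │     └─ g *
               ├─ l *
               └─ r
                  └─ l *
Counting every labelled node above: 15.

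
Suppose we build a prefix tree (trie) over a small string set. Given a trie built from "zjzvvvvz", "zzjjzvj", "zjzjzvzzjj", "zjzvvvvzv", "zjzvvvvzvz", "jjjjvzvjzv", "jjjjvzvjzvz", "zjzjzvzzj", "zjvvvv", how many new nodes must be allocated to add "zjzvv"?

0

"zjzvv" is already a full path in the trie; only an end-marker is added.
No new nodes are needed: 0.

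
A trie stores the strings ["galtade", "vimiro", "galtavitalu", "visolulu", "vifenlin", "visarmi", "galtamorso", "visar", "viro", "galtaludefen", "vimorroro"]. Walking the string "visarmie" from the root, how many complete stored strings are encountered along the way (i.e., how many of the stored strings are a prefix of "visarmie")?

Check each prefix of "visarmie" against the stored set — each match is an end-marker on the path.
Prefixes of the query that are stored words: "visar", "visarmi"
Count: 2

2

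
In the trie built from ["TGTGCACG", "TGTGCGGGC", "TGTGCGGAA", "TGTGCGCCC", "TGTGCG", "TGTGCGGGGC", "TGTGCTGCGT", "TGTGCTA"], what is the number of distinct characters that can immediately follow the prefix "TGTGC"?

3

The children of the "TGTGC" node are the distinct next characters among strings starting with "TGTGC".
Distinct next characters after "TGTGC": A, G, T.
That node has 3 child edges.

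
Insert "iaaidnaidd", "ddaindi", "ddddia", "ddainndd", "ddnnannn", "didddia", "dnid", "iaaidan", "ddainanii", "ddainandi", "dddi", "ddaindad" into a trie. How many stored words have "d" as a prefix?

10

Walk to "d"; the words in its subtree are exactly those with that prefix.
Matches: "ddainandi", "ddainanii", "ddaindad", "ddaindi", "ddainndd", "ddddia", "dddi", "ddnnannn", "didddia", "dnid"
Count: 10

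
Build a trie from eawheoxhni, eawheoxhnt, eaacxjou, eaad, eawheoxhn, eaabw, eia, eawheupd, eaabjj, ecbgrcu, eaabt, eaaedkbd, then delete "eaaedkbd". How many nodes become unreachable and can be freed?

After clearing the end-marker at "eaaedkbd", prune upward until reaching a node still needed by another word.
The suffix "edkbd" (5 nodes) is used only by "eaaedkbd"; the node for "eaa" still has the child "c", so pruning stops there.
Nodes removed: 5

5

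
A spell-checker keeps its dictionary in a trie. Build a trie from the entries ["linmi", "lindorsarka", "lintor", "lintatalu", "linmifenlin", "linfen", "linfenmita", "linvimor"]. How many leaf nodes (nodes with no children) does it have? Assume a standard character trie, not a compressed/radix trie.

6

Leaves are exactly the stored words that no other stored word extends.
Those words: "lindorsarka", "linfenmita", "linmifenlin", "lintatalu", "lintor", "linvimor"
Leaf count: 6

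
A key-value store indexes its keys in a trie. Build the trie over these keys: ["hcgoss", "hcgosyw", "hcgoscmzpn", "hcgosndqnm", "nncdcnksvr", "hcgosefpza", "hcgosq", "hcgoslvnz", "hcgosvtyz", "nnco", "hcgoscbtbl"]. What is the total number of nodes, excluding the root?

Trace insertions, counting only characters that open a new branch:
  "hcgoss" → 6 new (h, c, g, o, s, s)
  "hcgosyw" → prefix "hcgos" already present; 2 new (y, w)
  "hcgoscmzpn" → prefix "hcgos" already present; 5 new (c, m, z, p, n)
  "hcgosndqnm" → prefix "hcgos" already present; 5 new (n, d, q, n, m)
  "nncdcnksvr" → 10 new (n, n, c, d, c, n, k, s, v, r)
  "hcgosefpza" → prefix "hcgos" already present; 5 new (e, f, p, z, a)
  "hcgosq" → prefix "hcgos" already present; 1 new (q)
  "hcgoslvnz" → prefix "hcgos" already present; 4 new (l, v, n, z)
  "hcgosvtyz" → prefix "hcgos" already present; 4 new (v, t, y, z)
  "nnco" → prefix "nnc" already present; 1 new (o)
  "hcgoscbtbl" → prefix "hcgosc" already present; 4 new (b, t, b, l)
Total nodes = 6 + 2 + 5 + 5 + 10 + 5 + 1 + 4 + 4 + 1 + 4 = 47

47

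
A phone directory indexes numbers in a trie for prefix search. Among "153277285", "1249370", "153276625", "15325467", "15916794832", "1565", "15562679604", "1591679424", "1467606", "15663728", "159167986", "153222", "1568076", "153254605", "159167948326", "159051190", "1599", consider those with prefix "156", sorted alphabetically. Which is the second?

Words with prefix "156", in lexicographic order: "1565", "15663728", "1568076"
The 2nd is 15663728.

15663728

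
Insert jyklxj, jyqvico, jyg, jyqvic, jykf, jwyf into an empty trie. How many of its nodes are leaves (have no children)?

5

Leaves are exactly the stored words that no other stored word extends.
Those words: "jwyf", "jyg", "jykf", "jyklxj", "jyqvico"
Leaf count: 5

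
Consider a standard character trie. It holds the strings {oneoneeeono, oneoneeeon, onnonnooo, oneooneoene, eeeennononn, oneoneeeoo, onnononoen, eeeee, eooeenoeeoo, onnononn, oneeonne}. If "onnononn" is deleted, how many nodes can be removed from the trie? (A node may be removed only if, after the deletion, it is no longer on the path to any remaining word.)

A node on "onnononn"'s path can go only if nothing else ends at it or branches off below it.
The suffix "n" (1 node) is used only by "onnononn"; the node for "onnonon" still has the child "o", so pruning stops there.
Nodes removed: 1

1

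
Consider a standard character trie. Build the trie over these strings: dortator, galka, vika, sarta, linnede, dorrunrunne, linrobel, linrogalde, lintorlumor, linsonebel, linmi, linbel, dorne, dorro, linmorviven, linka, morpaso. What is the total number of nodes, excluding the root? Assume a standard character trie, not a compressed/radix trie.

86

Insert word by word; a character creates a node only if that edge doesn't already exist:
  "dortator" → 8 new (d, o, r, t, a, t, o, r)
  "galka" → 5 new (g, a, l, k, a)
  "vika" → 4 new (v, i, k, a)
  "sarta" → 5 new (s, a, r, t, a)
  "linnede" → 7 new (l, i, n, n, e, d, e)
  "dorrunrunne" → prefix "dor" already present; 8 new (r, u, n, r, u, n, n, e)
  "linrobel" → prefix "lin" already present; 5 new (r, o, b, e, l)
  "linrogalde" → prefix "linro" already present; 5 new (g, a, l, d, e)
  "lintorlumor" → prefix "lin" already present; 8 new (t, o, r, l, u, m, o, r)
  "linsonebel" → prefix "lin" already present; 7 new (s, o, n, e, b, e, l)
  "linmi" → prefix "lin" already present; 2 new (m, i)
  "linbel" → prefix "lin" already present; 3 new (b, e, l)
  "dorne" → prefix "dor" already present; 2 new (n, e)
  "dorro" → prefix "dorr" already present; 1 new (o)
  "linmorviven" → prefix "linm" already present; 7 new (o, r, v, i, v, e, n)
  "linka" → prefix "lin" already present; 2 new (k, a)
  "morpaso" → 7 new (m, o, r, p, a, s, o)
Total nodes = 8 + 5 + 4 + 5 + 7 + 8 + 5 + 5 + 8 + 7 + 2 + 3 + 2 + 1 + 7 + 2 + 7 = 86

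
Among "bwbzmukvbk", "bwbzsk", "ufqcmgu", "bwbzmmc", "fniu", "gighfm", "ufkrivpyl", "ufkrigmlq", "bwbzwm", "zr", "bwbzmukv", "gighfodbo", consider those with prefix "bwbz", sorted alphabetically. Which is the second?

bwbzmukv

Filter for "bwbz…" and sort: "bwbzmmc", "bwbzmukv", "bwbzmukvbk", "bwbzsk", "bwbzwm"
The 2nd is bwbzmukv.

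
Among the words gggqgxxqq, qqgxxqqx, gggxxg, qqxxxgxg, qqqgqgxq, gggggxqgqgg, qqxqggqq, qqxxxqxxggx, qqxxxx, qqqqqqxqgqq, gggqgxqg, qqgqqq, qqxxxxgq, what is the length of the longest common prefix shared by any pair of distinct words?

Equivalently: take the maximum, over all pairs, of their longest common prefix length.
e.g. "gggqgxqg" and "gggqgxxqq" share the prefix "gggqgx" of length 6; no pair shares a longer one.
Longest shared-prefix length: 6

6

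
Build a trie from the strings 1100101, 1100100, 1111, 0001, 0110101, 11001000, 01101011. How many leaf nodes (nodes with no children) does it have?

A leaf is a node with no children — equivalently, the end of a word that is not a proper prefix of any other stored word.
Those words: "0001", "01101011", "11001000", "1100101", "1111"
Leaf count: 5

5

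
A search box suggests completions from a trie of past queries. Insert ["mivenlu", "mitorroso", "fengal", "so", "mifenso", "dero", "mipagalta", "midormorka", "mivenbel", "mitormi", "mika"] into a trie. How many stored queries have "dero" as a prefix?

1

Filter for entries beginning with "dero":
Matches: "dero"
Count: 1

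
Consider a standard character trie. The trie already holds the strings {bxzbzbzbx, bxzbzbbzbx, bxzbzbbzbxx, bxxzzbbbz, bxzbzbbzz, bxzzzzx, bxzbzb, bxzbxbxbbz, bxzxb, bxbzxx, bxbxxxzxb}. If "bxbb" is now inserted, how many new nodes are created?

1

"bxb" is already a path in the trie; the remaining "b" must be added.
So 4 − 3 = 1 new nodes.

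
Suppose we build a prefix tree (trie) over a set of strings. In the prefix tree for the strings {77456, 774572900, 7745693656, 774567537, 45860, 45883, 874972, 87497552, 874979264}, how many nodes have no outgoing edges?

Leaves are exactly the stored words that no other stored word extends.
Those words: "45860", "45883", "774567537", "7745693656", "774572900", "874972", "87497552", "874979264"
Leaf count: 8

8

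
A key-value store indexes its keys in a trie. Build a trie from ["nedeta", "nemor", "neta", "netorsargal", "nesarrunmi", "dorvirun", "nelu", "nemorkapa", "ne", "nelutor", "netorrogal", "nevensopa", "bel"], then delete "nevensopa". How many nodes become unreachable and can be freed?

Walk "nevensopa" from the leaf back toward the root, removing each node that no remaining word uses.
The suffix "vensopa" (7 nodes) is used only by "nevensopa"; the node for "ne" still has the child "d", so pruning stops there.
Nodes removed: 7

7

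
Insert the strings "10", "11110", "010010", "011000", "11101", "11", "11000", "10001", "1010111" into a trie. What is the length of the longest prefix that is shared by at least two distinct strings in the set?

3

Look for the deepest trie node that still has at least two words in its subtree.
e.g. "11101" and "11110" share the prefix "111" of length 3; no pair shares a longer one.
Longest shared-prefix length: 3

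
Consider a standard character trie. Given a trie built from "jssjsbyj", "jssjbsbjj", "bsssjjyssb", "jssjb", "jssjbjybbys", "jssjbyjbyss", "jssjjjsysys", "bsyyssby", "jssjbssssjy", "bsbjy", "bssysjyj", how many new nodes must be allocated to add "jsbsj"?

3

"js" is already a path in the trie; the remaining "bsj" must be added.
Each of the 3 remaining characters creates one node.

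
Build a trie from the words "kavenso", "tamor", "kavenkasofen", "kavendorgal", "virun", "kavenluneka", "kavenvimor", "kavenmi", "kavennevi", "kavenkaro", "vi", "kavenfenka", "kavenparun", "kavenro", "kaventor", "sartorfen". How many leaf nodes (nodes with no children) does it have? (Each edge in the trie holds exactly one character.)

15

Leaves are exactly the stored words that no other stored word extends.
Those words: "kavendorgal", "kavenfenka", "kavenkaro", "kavenkasofen", "kavenluneka", "kavenmi", "kavennevi", "kavenparun", "kavenro", "kavenso", "kaventor", "kavenvimor", "sartorfen", "tamor", "virun"
Leaf count: 15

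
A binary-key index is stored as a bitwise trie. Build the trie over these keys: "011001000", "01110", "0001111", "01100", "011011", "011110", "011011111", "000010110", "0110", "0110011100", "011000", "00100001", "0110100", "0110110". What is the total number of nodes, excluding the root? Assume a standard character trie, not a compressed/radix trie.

Insert word by word; a character creates a node only if that edge doesn't already exist:
  "011001000" → 9 new (0, 1, 1, 0, 0, 1, 0, 0, 0)
  "01110" → prefix "011" already present; 2 new (1, 0)
  "0001111" → prefix "0" already present; 6 new (0, 0, 1, 1, 1, 1)
  "01100" → prefix "01100" already present; 0 new (none)
  "011011" → prefix "0110" already present; 2 new (1, 1)
  "011110" → prefix "0111" already present; 2 new (1, 0)
  "011011111" → prefix "011011" already present; 3 new (1, 1, 1)
  "000010110" → prefix "000" already present; 6 new (0, 1, 0, 1, 1, 0)
  "0110" → prefix "0110" already present; 0 new (none)
  "0110011100" → prefix "011001" already present; 4 new (1, 1, 0, 0)
  "011000" → prefix "01100" already present; 1 new (0)
  "00100001" → prefix "00" already present; 6 new (1, 0, 0, 0, 0, 1)
  "0110100" → prefix "01101" already present; 2 new (0, 0)
  "0110110" → prefix "011011" already present; 1 new (0)
Total nodes = 9 + 2 + 6 + 0 + 2 + 2 + 3 + 6 + 0 + 4 + 1 + 6 + 2 + 1 = 44

44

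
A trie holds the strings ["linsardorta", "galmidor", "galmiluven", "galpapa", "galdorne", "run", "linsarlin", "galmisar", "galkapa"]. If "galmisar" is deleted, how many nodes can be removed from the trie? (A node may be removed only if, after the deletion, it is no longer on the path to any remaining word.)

After clearing the end-marker at "galmisar", prune upward until reaching a node still needed by another word.
The suffix "sar" (3 nodes) is used only by "galmisar"; the node for "galmi" still has the child "d", so pruning stops there.
Nodes removed: 3

3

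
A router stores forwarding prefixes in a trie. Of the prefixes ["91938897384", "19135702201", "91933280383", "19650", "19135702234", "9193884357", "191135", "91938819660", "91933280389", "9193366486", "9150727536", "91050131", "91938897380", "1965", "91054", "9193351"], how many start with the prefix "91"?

11

Filter for entries beginning with "91":
Matches: "91050131", "91054", "9150727536", "91933280383", "91933280389", "9193351", "9193366486", "91938819660", "9193884357", "91938897380", "91938897384"
Count: 11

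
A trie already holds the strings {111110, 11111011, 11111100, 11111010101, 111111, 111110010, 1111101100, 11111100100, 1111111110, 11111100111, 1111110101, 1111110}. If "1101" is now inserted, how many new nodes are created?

2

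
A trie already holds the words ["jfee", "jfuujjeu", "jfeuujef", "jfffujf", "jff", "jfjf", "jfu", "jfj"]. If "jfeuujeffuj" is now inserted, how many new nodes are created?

The longest prefix of "jfeuujeffuj" already in the trie is "jfeuujef" (length 8).
New nodes needed: |"jfeuujeffuj"| − 8 = 11 − 8 = 3.

3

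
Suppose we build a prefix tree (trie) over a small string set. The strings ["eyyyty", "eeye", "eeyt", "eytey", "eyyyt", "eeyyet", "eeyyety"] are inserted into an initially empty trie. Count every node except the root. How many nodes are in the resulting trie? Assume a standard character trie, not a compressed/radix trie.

Count nodes per top-level branch (shared prefixes stored once):
  'e'-branch (eeye, eeyt, eeyyet, eeyyety, eytey, eyyyt, eyyyty): 17 nodes
Sum: 17

17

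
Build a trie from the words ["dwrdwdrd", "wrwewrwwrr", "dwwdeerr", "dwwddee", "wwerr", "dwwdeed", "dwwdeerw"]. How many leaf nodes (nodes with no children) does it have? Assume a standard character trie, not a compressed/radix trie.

7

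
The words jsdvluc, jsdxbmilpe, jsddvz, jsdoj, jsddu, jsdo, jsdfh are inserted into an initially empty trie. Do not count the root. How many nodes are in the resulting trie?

22

Trie structure (* marks end of a word):
(root)
└─ j
   └─ s
      └─ d
         ├─ d
         │  ├─ u *
         │  └─ v
         │     └─ z *
         ├─ f
         │  └─ h *
         ├─ o *
         │  └─ j *
         ├─ v
         │  └─ l
         │     └─ u
         │        └─ c *
         └─ x
            └─ b
               └─ m
                  └─ i
                     └─ l
                        └─ p
                           └─ e *
Counting every labelled node above: 22.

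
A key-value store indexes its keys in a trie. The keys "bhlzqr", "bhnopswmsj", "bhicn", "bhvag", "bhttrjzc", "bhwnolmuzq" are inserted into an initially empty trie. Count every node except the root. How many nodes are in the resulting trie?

34

For each word, the new-node count is its length minus the longest prefix already in the trie:
  "bhlzqr" → 6 new (b, h, l, z, q, r)
  "bhnopswmsj" → prefix "bh" already present; 8 new (n, o, p, s, w, m, s, j)
  "bhicn" → prefix "bh" already present; 3 new (i, c, n)
  "bhvag" → prefix "bh" already present; 3 new (v, a, g)
  "bhttrjzc" → prefix "bh" already present; 6 new (t, t, r, j, z, c)
  "bhwnolmuzq" → prefix "bh" already present; 8 new (w, n, o, l, m, u, z, q)
Total nodes = 6 + 8 + 3 + 3 + 6 + 8 = 34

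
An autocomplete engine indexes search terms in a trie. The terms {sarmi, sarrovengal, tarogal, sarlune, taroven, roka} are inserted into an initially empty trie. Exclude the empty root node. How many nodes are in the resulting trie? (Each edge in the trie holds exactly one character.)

Count nodes per top-level branch (shared prefixes stored once):
  'r'-branch (roka): 4 nodes
  's'-branch (sarlune, sarmi, sarrovengal): 17 nodes
  't'-branch (tarogal, taroven): 10 nodes
Sum: 31

31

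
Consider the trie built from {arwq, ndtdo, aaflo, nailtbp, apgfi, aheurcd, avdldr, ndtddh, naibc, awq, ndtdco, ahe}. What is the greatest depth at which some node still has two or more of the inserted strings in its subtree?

4

Look for the deepest trie node that still has at least two words in its subtree.
e.g. "ndtdco" and "ndtddh" share the prefix "ndtd" of length 4; no pair shares a longer one.
Longest shared-prefix length: 4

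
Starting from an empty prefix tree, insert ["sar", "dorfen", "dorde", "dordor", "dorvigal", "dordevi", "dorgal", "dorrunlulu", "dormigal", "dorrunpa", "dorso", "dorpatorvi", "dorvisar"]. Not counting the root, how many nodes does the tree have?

For each word, the new-node count is its length minus the longest prefix already in the trie:
  "sar" → 3 new (s, a, r)
  "dorfen" → 6 new (d, o, r, f, e, n)
  "dorde" → prefix "dor" already present; 2 new (d, e)
  "dordor" → prefix "dord" already present; 2 new (o, r)
  "dorvigal" → prefix "dor" already present; 5 new (v, i, g, a, l)
  "dordevi" → prefix "dorde" already present; 2 new (v, i)
  "dorgal" → prefix "dor" already present; 3 new (g, a, l)
  "dorrunlulu" → prefix "dor" already present; 7 new (r, u, n, l, u, l, u)
  "dormigal" → prefix "dor" already present; 5 new (m, i, g, a, l)
  "dorrunpa" → prefix "dorrun" already present; 2 new (p, a)
  "dorso" → prefix "dor" already present; 2 new (s, o)
  "dorpatorvi" → prefix "dor" already present; 7 new (p, a, t, o, r, v, i)
  "dorvisar" → prefix "dorvi" already present; 3 new (s, a, r)
Total nodes = 3 + 6 + 2 + 2 + 5 + 2 + 3 + 7 + 5 + 2 + 2 + 7 + 3 = 49

49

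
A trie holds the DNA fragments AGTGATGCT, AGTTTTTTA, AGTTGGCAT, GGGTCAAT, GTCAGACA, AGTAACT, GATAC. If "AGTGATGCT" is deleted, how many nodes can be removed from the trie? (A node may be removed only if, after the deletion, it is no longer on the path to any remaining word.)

After clearing the end-marker at "AGTGATGCT", prune upward until reaching a node still needed by another word.
The suffix "GATGCT" (6 nodes) is used only by "AGTGATGCT"; the node for "AGT" still has the child "T", so pruning stops there.
Nodes removed: 6

6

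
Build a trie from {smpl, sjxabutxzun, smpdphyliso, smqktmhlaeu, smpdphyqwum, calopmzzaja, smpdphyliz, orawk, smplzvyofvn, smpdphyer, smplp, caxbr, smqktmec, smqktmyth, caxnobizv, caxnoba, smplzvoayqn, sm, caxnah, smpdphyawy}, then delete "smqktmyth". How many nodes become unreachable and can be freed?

A node on "smqktmyth"'s path can go only if nothing else ends at it or branches off below it.
The suffix "yth" (3 nodes) is used only by "smqktmyth"; the node for "smqktm" still has the child "h", so pruning stops there.
Nodes removed: 3

3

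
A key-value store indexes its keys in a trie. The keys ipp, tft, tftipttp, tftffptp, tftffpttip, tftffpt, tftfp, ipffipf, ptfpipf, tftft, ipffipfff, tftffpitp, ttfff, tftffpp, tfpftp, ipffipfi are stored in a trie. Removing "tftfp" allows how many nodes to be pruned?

A node on "tftfp"'s path can go only if nothing else ends at it or branches off below it.
The suffix "p" (1 node) is used only by "tftfp"; the node for "tftf" still has the child "f", so pruning stops there.
Nodes removed: 1

1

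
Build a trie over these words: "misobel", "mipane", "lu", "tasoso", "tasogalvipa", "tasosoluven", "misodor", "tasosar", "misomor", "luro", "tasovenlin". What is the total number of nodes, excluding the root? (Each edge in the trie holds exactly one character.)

For each word, the new-node count is its length minus the longest prefix already in the trie:
  "misobel" → 7 new (m, i, s, o, b, e, l)
  "mipane" → prefix "mi" already present; 4 new (p, a, n, e)
  "lu" → 2 new (l, u)
  "tasoso" → 6 new (t, a, s, o, s, o)
  "tasogalvipa" → prefix "taso" already present; 7 new (g, a, l, v, i, p, a)
  "tasosoluven" → prefix "tasoso" already present; 5 new (l, u, v, e, n)
  "misodor" → prefix "miso" already present; 3 new (d, o, r)
  "tasosar" → prefix "tasos" already present; 2 new (a, r)
  "misomor" → prefix "miso" already present; 3 new (m, o, r)
  "luro" → prefix "lu" already present; 2 new (r, o)
  "tasovenlin" → prefix "taso" already present; 6 new (v, e, n, l, i, n)
Total nodes = 7 + 4 + 2 + 6 + 7 + 5 + 3 + 2 + 3 + 2 + 6 = 47

47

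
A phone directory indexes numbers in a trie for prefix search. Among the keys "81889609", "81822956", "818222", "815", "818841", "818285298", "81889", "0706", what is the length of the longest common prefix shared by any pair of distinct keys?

Look for the deepest trie node that still has at least two words in its subtree.
e.g. "818222" and "81822956" share the prefix "81822" of length 5; no pair shares a longer one.
Longest shared-prefix length: 5

5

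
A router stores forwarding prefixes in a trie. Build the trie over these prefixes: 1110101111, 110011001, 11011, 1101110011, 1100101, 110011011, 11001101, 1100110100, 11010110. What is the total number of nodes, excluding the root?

Count nodes per top-level branch (shared prefixes stored once):
  '1'-branch (1100101, 110011001, 11001101, 1100110100, 110011011, 11010110, 11011, 1101110011, 1110101111): 34 nodes
Sum: 34

34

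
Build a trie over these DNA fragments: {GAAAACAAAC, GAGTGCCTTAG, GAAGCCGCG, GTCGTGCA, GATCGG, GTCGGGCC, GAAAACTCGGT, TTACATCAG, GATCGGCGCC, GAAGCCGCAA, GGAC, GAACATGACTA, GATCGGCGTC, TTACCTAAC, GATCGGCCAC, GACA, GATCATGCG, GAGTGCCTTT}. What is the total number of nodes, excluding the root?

89

Insert word by word; a character creates a node only if that edge doesn't already exist:
  "GAAAACAAAC" → 10 new (G, A, A, A, A, C, A, A, A, C)
  "GAGTGCCTTAG" → prefix "GA" already present; 9 new (G, T, G, C, C, T, T, A, G)
  "GAAGCCGCG" → prefix "GAA" already present; 6 new (G, C, C, G, C, G)
  "GTCGTGCA" → prefix "G" already present; 7 new (T, C, G, T, G, C, A)
  "GATCGG" → prefix "GA" already present; 4 new (T, C, G, G)
  "GTCGGGCC" → prefix "GTCG" already present; 4 new (G, G, C, C)
  "GAAAACTCGGT" → prefix "GAAAAC" already present; 5 new (T, C, G, G, T)
  "TTACATCAG" → 9 new (T, T, A, C, A, T, C, A, G)
  "GATCGGCGCC" → prefix "GATCGG" already present; 4 new (C, G, C, C)
  "GAAGCCGCAA" → prefix "GAAGCCGC" already present; 2 new (A, A)
  "GGAC" → prefix "G" already present; 3 new (G, A, C)
  "GAACATGACTA" → prefix "GAA" already present; 8 new (C, A, T, G, A, C, T, A)
  "GATCGGCGTC" → prefix "GATCGGCG" already present; 2 new (T, C)
  "TTACCTAAC" → prefix "TTAC" already present; 5 new (C, T, A, A, C)
  "GATCGGCCAC" → prefix "GATCGGC" already present; 3 new (C, A, C)
  "GACA" → prefix "GA" already present; 2 new (C, A)
  "GATCATGCG" → prefix "GATC" already present; 5 new (A, T, G, C, G)
  "GAGTGCCTTT" → prefix "GAGTGCCTT" already present; 1 new (T)
Total nodes = 10 + 9 + 6 + 7 + 4 + 4 + 5 + 9 + 4 + 2 + 3 + 8 + 2 + 5 + 3 + 2 + 5 + 1 = 89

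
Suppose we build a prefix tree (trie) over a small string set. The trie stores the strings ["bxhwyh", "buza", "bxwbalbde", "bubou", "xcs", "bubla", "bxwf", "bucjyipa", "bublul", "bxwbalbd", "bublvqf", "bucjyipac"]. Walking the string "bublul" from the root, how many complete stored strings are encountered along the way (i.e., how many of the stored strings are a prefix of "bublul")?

Check each prefix of "bublul" against the stored set — each match is an end-marker on the path.
Prefixes of the query that are stored words: "bublul"
Count: 1

1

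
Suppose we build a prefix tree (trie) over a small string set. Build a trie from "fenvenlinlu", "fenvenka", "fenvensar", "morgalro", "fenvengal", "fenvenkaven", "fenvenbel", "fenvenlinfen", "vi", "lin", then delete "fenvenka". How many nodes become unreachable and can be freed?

0

A node on "fenvenka"'s path can go only if nothing else ends at it or branches off below it.
Every node on "fenvenka" is still needed (e.g. by "fenvenkaven"), so nothing is freed.
Nodes removed: 0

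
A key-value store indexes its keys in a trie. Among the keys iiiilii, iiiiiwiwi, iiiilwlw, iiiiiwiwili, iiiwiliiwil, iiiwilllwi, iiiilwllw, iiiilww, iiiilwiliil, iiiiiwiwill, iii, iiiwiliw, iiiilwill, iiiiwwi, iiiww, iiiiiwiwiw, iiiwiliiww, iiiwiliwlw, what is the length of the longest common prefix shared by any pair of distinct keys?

The deepest shared node is where two words last agree before diverging.
e.g. "iiiiiwiwili" and "iiiiiwiwill" share the prefix "iiiiiwiwil" of length 10; no pair shares a longer one.
Longest shared-prefix length: 10

10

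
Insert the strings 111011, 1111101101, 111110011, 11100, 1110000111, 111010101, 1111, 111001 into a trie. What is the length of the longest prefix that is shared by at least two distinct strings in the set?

6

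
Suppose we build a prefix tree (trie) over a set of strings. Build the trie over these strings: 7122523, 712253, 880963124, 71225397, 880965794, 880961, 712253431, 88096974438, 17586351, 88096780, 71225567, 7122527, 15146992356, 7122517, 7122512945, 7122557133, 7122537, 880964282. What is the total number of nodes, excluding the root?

For each word, the new-node count is its length minus the longest prefix already in the trie:
  "7122523" → 7 new (7, 1, 2, 2, 5, 2, 3)
  "712253" → prefix "71225" already present; 1 new (3)
  "880963124" → 9 new (8, 8, 0, 9, 6, 3, 1, 2, 4)
  "71225397" → prefix "712253" already present; 2 new (9, 7)
  "880965794" → prefix "88096" already present; 4 new (5, 7, 9, 4)
  "880961" → prefix "88096" already present; 1 new (1)
  "712253431" → prefix "712253" already present; 3 new (4, 3, 1)
  "88096974438" → prefix "88096" already present; 6 new (9, 7, 4, 4, 3, 8)
  "17586351" → 8 new (1, 7, 5, 8, 6, 3, 5, 1)
  "88096780" → prefix "88096" already present; 3 new (7, 8, 0)
  "71225567" → prefix "71225" already present; 3 new (5, 6, 7)
  "7122527" → prefix "712252" already present; 1 new (7)
  "15146992356" → prefix "1" already present; 10 new (5, 1, 4, 6, 9, 9, 2, 3, 5, 6)
  "7122517" → prefix "71225" already present; 2 new (1, 7)
  "7122512945" → prefix "712251" already present; 4 new (2, 9, 4, 5)
  "7122557133" → prefix "712255" already present; 4 new (7, 1, 3, 3)
  "7122537" → prefix "712253" already present; 1 new (7)
  "880964282" → prefix "88096" already present; 4 new (4, 2, 8, 2)
Total nodes = 7 + 1 + 9 + 2 + 4 + 1 + 3 + 6 + 8 + 3 + 3 + 1 + 10 + 2 + 4 + 4 + 1 + 4 = 73

73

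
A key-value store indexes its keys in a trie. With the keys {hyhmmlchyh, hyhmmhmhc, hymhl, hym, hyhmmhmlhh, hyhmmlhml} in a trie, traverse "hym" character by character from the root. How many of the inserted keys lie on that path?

Check each prefix of "hym" against the stored set — each match is an end-marker on the path.
Prefixes of the query that are stored words: "hym"
Count: 1

1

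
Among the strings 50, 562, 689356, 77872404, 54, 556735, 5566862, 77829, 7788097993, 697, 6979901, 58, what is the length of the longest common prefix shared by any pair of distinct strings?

3

Look for the deepest trie node that still has at least two words in its subtree.
e.g. "5566862" and "556735" share the prefix "556" of length 3; no pair shares a longer one.
Longest shared-prefix length: 3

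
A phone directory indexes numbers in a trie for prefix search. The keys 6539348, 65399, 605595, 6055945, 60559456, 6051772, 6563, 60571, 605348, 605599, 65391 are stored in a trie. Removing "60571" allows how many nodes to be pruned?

2

After clearing the end-marker at "60571", prune upward until reaching a node still needed by another word.
The suffix "71" (2 nodes) is used only by "60571"; the node for "605" still has the child "5", so pruning stops there.
Nodes removed: 2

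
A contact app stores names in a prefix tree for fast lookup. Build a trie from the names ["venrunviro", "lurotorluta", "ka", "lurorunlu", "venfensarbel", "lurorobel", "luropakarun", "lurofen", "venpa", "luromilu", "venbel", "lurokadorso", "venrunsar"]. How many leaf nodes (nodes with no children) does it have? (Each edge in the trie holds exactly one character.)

A leaf is a node with no children — equivalently, the end of a word that is not a proper prefix of any other stored word.
Those words: "ka", "lurofen", "lurokadorso", "luromilu", "luropakarun", "lurorobel", "lurorunlu", "lurotorluta", "venbel", "venfensarbel", "venpa", "venrunsar", "venrunviro"
Leaf count: 13

13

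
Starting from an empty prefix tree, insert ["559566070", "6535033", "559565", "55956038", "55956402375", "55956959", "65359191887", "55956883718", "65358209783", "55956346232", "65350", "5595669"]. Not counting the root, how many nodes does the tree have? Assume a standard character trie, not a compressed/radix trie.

56

Trace insertions, counting only characters that open a new branch:
  "559566070" → 9 new (5, 5, 9, 5, 6, 6, 0, 7, 0)
  "6535033" → 7 new (6, 5, 3, 5, 0, 3, 3)
  "559565" → prefix "55956" already present; 1 new (5)
  "55956038" → prefix "55956" already present; 3 new (0, 3, 8)
  "55956402375" → prefix "55956" already present; 6 new (4, 0, 2, 3, 7, 5)
  "55956959" → prefix "55956" already present; 3 new (9, 5, 9)
  "65359191887" → prefix "6535" already present; 7 new (9, 1, 9, 1, 8, 8, 7)
  "55956883718" → prefix "55956" already present; 6 new (8, 8, 3, 7, 1, 8)
  "65358209783" → prefix "6535" already present; 7 new (8, 2, 0, 9, 7, 8, 3)
  "55956346232" → prefix "55956" already present; 6 new (3, 4, 6, 2, 3, 2)
  "65350" → prefix "65350" already present; 0 new (none)
  "5595669" → prefix "559566" already present; 1 new (9)
Total nodes = 9 + 7 + 1 + 3 + 6 + 3 + 7 + 6 + 7 + 6 + 0 + 1 = 56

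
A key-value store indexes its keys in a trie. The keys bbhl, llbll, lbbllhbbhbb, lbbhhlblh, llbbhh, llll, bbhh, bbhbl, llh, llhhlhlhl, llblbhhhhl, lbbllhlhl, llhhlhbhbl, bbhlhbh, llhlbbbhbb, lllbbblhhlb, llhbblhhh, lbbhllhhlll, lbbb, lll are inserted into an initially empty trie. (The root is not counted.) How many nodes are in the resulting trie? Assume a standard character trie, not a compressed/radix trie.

Count nodes per top-level branch (shared prefixes stored once):
  'b'-branch (bbhbl, bbhh, bbhl, bbhlhbh): 10 nodes
  'l'-branch (lbbb, lbbhhlblh, lbbhllhhlll, lbbllhbbhbb, lbbllhlhl, llbbhh, llblbhhhhl, llbll, llh, llhbblhhh, llhhlhbhbl, llhhlhlhl, llhlbbbhbb, lll, lllbbblhhlb, llll): 75 nodes
Sum: 85

85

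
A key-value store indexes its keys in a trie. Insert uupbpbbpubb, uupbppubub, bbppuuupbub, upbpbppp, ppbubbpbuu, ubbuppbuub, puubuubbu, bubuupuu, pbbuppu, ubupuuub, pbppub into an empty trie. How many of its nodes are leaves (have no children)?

11

A leaf is a node with no children — equivalently, the end of a word that is not a proper prefix of any other stored word.
Those words: "bbppuuupbub", "bubuupuu", "pbbuppu", "pbppub", "ppbubbpbuu", "puubuubbu", "ubbuppbuub", "ubupuuub", "upbpbppp", "uupbpbbpubb", "uupbppubub"
Leaf count: 11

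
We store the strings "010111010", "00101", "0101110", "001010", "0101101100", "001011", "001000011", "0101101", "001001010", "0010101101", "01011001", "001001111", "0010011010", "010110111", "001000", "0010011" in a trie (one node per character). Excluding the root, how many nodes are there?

42

Insert word by word; a character creates a node only if that edge doesn't already exist:
  "010111010" → 9 new (0, 1, 0, 1, 1, 1, 0, 1, 0)
  "00101" → prefix "0" already present; 4 new (0, 1, 0, 1)
  "0101110" → prefix "0101110" already present; 0 new (none)
  "001010" → prefix "00101" already present; 1 new (0)
  "0101101100" → prefix "01011" already present; 5 new (0, 1, 1, 0, 0)
  "001011" → prefix "00101" already present; 1 new (1)
  "001000011" → prefix "0010" already present; 5 new (0, 0, 0, 1, 1)
  "0101101" → prefix "0101101" already present; 0 new (none)
  "001001010" → prefix "00100" already present; 4 new (1, 0, 1, 0)
  "0010101101" → prefix "001010" already present; 4 new (1, 1, 0, 1)
  "01011001" → prefix "010110" already present; 2 new (0, 1)
  "001001111" → prefix "001001" already present; 3 new (1, 1, 1)
  "0010011010" → prefix "0010011" already present; 3 new (0, 1, 0)
  "010110111" → prefix "01011011" already present; 1 new (1)
  "001000" → prefix "001000" already present; 0 new (none)
  "0010011" → prefix "0010011" already present; 0 new (none)
Total nodes = 9 + 4 + 0 + 1 + 5 + 1 + 5 + 0 + 4 + 4 + 2 + 3 + 3 + 1 + 0 + 0 = 42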